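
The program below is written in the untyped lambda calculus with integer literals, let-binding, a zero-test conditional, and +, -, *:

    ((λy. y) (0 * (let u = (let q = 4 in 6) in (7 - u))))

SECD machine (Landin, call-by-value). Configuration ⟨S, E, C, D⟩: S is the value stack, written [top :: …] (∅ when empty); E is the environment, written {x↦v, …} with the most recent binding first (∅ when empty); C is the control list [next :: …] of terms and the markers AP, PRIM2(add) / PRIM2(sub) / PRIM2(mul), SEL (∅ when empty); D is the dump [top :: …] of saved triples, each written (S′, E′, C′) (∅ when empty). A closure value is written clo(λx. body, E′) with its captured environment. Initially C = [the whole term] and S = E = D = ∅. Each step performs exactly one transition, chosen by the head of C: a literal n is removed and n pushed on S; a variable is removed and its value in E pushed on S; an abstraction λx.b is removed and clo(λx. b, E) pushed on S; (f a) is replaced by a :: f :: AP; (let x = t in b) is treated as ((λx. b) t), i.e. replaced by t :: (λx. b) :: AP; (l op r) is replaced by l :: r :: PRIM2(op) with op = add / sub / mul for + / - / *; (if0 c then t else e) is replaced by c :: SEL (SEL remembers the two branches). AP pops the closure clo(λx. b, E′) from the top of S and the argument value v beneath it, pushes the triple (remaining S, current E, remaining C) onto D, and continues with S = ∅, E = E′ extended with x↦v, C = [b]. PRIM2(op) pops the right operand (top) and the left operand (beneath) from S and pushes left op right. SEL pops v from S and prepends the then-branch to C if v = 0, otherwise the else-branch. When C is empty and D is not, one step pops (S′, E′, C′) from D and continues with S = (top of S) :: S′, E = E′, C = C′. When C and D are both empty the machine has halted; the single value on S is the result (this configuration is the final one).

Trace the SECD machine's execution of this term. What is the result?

t=0: <S=∅, E=∅, C=[((λy. y) (0 * (let u = (let q = 4 in 6) in (7 - u))))], D=∅>
t=1: <S=∅, E=∅, C=[(0 * (let u = (let q = 4 in 6) in (7 - u))) :: (λy. y) :: AP], D=∅>
t=2: <S=∅, E=∅, C=[0 :: (let u = (let q = 4 in 6) in (7 - u)) :: PRIM2(mul) :: (λy. y) :: AP], D=∅>
t=3: <S=[0], E=∅, C=[(let u = (let q = 4 in 6) in (7 - u)) :: PRIM2(mul) :: (λy. y) :: AP], D=∅>
t=4: <S=[0], E=∅, C=[(let q = 4 in 6) :: (λu. (7 - u)) :: AP :: PRIM2(mul) :: (λy. y) :: AP], D=∅>
t=5: <S=[0], E=∅, C=[4 :: (λq. 6) :: AP :: (λu. (7 - u)) :: AP :: PRIM2(mul) :: (λy. y) :: AP], D=∅>
t=6: <S=[4 :: 0], E=∅, C=[(λq. 6) :: AP :: (λu. (7 - u)) :: AP :: PRIM2(mul) :: (λy. y) :: AP], D=∅>
t=7: <S=[clo(λq. 6, ∅) :: 4 :: 0], E=∅, C=[AP :: (λu. (7 - u)) :: AP :: PRIM2(mul) :: (λy. y) :: AP], D=∅>
t=8: <S=∅, E={q↦4}, C=[6], D=[([0], ∅, [(λu. (7 - u)) :: AP :: PRIM2(mul) :: (λy. y) :: AP])]>
t=9: <S=[6], E={q↦4}, C=∅, D=[([0], ∅, [(λu. (7 - u)) :: AP :: PRIM2(mul) :: (λy. y) :: AP])]>
t=10: <S=[6 :: 0], E=∅, C=[(λu. (7 - u)) :: AP :: PRIM2(mul) :: (λy. y) :: AP], D=∅>
t=11: <S=[clo(λu. (7 - u), ∅) :: 6 :: 0], E=∅, C=[AP :: PRIM2(mul) :: (λy. y) :: AP], D=∅>
t=12: <S=∅, E={u↦6}, C=[(7 - u)], D=[([0], ∅, [PRIM2(mul) :: (λy. y) :: AP])]>
t=13: <S=∅, E={u↦6}, C=[7 :: u :: PRIM2(sub)], D=[([0], ∅, [PRIM2(mul) :: (λy. y) :: AP])]>
t=14: <S=[7], E={u↦6}, C=[u :: PRIM2(sub)], D=[([0], ∅, [PRIM2(mul) :: (λy. y) :: AP])]>
t=15: <S=[6 :: 7], E={u↦6}, C=[PRIM2(sub)], D=[([0], ∅, [PRIM2(mul) :: (λy. y) :: AP])]>
t=16: <S=[1], E={u↦6}, C=∅, D=[([0], ∅, [PRIM2(mul) :: (λy. y) :: AP])]>
t=17: <S=[1 :: 0], E=∅, C=[PRIM2(mul) :: (λy. y) :: AP], D=∅>
t=18: <S=[0], E=∅, C=[(λy. y) :: AP], D=∅>
t=19: <S=[clo(λy. y, ∅) :: 0], E=∅, C=[AP], D=∅>
t=20: <S=∅, E={y↦0}, C=[y], D=[(∅, ∅, ∅)]>
t=21: <S=[0], E={y↦0}, C=∅, D=[(∅, ∅, ∅)]>
t=22: <S=[0], E=∅, C=∅, D=∅>
→ final value 0

Answer: 0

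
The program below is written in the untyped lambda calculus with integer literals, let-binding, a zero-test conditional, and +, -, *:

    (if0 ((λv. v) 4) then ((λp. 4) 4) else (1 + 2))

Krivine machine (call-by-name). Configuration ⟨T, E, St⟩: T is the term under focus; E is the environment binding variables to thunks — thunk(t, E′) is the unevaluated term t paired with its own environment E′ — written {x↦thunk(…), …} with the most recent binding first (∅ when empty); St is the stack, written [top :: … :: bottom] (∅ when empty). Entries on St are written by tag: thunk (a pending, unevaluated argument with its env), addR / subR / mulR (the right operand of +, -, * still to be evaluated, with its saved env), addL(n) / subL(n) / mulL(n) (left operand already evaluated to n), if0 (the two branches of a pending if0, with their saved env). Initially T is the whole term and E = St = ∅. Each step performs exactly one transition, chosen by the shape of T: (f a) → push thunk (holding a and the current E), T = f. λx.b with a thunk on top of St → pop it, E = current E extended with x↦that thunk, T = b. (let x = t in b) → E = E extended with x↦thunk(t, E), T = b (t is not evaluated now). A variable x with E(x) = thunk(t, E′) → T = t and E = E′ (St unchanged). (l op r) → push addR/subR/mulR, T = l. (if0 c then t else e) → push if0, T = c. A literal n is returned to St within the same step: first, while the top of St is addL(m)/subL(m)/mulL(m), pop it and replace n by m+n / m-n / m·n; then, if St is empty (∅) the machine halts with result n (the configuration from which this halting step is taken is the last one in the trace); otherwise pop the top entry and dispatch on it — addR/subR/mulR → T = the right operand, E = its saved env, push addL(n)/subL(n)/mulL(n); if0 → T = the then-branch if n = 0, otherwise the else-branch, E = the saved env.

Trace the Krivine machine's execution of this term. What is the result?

Answer: 3

Machine steps:
step 0: [T=(if0 ((λv. v) 4) then ((λp. 4) 4) else (1 + 2)) | E=∅ | St=∅]
step 1: [T=((λv. v) 4) | E=∅ | St=[if0]]
step 2: [T=(λv. v) | E=∅ | St=[thunk :: if0]]
step 3: [T=v | E={v↦thunk(4, ∅)} | St=[if0]]
step 4: [T=4 | E=∅ | St=[if0]]
step 5: [T=(1 + 2) | E=∅ | St=∅]
step 6: [T=1 | E=∅ | St=[addR]]
step 7: [T=2 | E=∅ | St=[addL(1)]]
→ final value 3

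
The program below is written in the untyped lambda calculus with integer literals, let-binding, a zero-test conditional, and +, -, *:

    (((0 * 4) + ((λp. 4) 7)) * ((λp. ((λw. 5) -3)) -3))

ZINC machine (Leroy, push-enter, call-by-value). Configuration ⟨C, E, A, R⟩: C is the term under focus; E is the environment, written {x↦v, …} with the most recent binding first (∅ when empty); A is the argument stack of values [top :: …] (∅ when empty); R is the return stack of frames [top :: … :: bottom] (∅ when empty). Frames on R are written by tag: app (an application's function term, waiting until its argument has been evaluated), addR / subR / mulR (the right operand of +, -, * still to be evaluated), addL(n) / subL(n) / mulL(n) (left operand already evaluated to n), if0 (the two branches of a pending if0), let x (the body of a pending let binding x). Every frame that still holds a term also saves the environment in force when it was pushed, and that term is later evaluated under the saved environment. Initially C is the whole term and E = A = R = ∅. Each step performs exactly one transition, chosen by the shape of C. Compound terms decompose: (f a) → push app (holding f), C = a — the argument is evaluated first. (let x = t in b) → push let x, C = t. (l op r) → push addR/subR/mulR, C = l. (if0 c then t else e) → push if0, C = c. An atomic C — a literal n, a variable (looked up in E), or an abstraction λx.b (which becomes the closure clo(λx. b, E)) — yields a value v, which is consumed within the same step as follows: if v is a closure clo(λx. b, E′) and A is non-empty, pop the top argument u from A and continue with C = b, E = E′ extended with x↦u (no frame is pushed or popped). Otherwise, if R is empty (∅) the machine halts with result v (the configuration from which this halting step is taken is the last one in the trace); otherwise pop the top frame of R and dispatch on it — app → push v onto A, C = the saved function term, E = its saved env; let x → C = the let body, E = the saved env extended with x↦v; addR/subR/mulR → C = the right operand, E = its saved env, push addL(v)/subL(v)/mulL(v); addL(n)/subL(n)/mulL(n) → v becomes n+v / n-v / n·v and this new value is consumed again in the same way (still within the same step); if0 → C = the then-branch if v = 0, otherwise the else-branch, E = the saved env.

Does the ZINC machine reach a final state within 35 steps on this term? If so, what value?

Answer: 20

Machine steps:
[0] <C=(((0 * 4) + ((λp. 4) 7)) * ((λp. ((λw. 5) -3)) -3)), E=∅, A=∅, R=∅>
[1] <C=((0 * 4) + ((λp. 4) 7)), E=∅, A=∅, R=[mulR]>
[2] <C=(0 * 4), E=∅, A=∅, R=[addR :: mulR]>
[3] <C=0, E=∅, A=∅, R=[mulR :: addR :: mulR]>
[4] <C=4, E=∅, A=∅, R=[mulL(0) :: addR :: mulR]>
[5] <C=((λp. 4) 7), E=∅, A=∅, R=[addL(0) :: mulR]>
[6] <C=7, E=∅, A=∅, R=[app :: addL(0) :: mulR]>
[7] <C=(λp. 4), E=∅, A=[7], R=[addL(0) :: mulR]>
[8] <C=4, E={p↦7}, A=∅, R=[addL(0) :: mulR]>
[9] <C=((λp. ((λw. 5) -3)) -3), E=∅, A=∅, R=[mulL(4)]>
[10] <C=-3, E=∅, A=∅, R=[app :: mulL(4)]>
[11] <C=(λp. ((λw. 5) -3)), E=∅, A=[-3], R=[mulL(4)]>
[12] <C=((λw. 5) -3), E={p↦-3}, A=∅, R=[mulL(4)]>
[13] <C=-3, E={p↦-3}, A=∅, R=[app :: mulL(4)]>
[14] <C=(λw. 5), E={p↦-3}, A=[-3], R=[mulL(4)]>
[15] <C=5, E={w↦-3, p↦-3}, A=∅, R=[mulL(4)]>
→ final value 20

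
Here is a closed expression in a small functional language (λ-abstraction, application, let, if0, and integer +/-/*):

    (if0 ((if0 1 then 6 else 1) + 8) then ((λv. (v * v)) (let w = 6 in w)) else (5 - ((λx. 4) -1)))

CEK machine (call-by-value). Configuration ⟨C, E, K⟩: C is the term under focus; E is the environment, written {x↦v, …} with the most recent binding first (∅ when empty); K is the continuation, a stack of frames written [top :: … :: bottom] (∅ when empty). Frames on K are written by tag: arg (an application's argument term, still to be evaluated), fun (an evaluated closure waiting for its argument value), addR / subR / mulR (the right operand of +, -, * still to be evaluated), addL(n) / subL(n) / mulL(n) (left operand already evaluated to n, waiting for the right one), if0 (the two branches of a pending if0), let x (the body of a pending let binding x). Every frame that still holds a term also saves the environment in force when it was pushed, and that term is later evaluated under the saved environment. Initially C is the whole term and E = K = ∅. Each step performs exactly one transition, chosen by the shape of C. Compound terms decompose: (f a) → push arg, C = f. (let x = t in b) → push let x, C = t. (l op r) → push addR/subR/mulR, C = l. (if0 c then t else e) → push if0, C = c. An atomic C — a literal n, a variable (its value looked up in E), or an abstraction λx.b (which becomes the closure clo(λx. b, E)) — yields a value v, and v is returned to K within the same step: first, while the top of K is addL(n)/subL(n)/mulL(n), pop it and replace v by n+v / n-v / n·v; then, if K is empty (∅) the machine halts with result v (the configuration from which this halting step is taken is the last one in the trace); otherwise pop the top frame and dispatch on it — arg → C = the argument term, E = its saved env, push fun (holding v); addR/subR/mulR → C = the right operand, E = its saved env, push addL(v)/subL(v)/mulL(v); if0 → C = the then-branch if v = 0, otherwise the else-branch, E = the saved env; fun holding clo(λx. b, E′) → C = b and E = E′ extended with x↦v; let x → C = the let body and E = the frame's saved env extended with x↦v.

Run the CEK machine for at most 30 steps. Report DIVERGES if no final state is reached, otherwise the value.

0. <C=(if0 ((if0 1 then 6 else 1) + 8) then ((λv. (v * v)) (let w = 6 in w)) else (5 - ((λx. 4) -1))), E=∅, K=∅>
1. <C=((if0 1 then 6 else 1) + 8), E=∅, K=[if0]>
2. <C=(if0 1 then 6 else 1), E=∅, K=[addR :: if0]>
3. <C=1, E=∅, K=[if0 :: addR :: if0]>
4. <C=1, E=∅, K=[addR :: if0]>
5. <C=8, E=∅, K=[addL(1) :: if0]>
6. <C=(5 - ((λx. 4) -1)), E=∅, K=∅>
7. <C=5, E=∅, K=[subR]>
8. <C=((λx. 4) -1), E=∅, K=[subL(5)]>
9. <C=(λx. 4), E=∅, K=[arg :: subL(5)]>
10. <C=-1, E=∅, K=[fun :: subL(5)]>
11. <C=4, E={x↦-1}, K=[subL(5)]>
→ final value 1

Answer: 1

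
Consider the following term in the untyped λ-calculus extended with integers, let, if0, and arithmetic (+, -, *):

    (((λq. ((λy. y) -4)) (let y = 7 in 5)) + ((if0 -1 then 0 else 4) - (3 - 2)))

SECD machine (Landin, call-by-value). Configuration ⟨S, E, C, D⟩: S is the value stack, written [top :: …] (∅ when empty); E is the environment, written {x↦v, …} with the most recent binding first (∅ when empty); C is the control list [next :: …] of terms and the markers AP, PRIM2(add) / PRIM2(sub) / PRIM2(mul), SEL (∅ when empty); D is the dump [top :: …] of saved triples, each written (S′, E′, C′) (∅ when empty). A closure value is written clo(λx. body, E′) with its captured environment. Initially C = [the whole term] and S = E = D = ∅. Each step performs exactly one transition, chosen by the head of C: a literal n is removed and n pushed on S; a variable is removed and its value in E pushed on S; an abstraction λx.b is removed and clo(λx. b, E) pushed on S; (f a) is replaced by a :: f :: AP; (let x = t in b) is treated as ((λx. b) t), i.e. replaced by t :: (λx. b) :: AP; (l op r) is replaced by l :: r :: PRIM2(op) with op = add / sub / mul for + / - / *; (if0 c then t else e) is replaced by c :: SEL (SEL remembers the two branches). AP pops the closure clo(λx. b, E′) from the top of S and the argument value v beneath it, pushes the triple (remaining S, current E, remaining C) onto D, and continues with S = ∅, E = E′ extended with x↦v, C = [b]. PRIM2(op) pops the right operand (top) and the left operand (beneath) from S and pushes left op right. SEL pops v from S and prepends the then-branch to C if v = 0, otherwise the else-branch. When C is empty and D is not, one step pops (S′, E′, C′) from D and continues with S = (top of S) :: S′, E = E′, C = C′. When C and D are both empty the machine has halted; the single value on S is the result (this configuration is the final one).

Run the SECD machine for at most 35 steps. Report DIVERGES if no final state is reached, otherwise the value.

Answer: -1

Execution trace:
[0] <S=∅, E=∅, C=[(((λq. ((λy. y) -4)) (let y = 7 in 5)) + ((if0 -1 then 0 else 4) - (3 - 2)))], D=∅>
[1] <S=∅, E=∅, C=[((λq. ((λy. y) -4)) (let y = 7 in 5)) :: ((if0 -1 then 0 else 4) - (3 - 2)) :: PRIM2(add)], D=∅>
[2] <S=∅, E=∅, C=[(let y = 7 in 5) :: (λq. ((λy. y) -4)) :: AP :: ((if0 -1 then 0 else 4) - (3 - 2)) :: PRIM2(add)], D=∅>
[3] <S=∅, E=∅, C=[7 :: (λy. 5) :: AP :: (λq. ((λy. y) -4)) :: AP :: ((if0 -1 then 0 else 4) - (3 - 2)) :: PRIM2(add)], D=∅>
[4] <S=[7], E=∅, C=[(λy. 5) :: AP :: (λq. ((λy. y) -4)) :: AP :: ((if0 -1 then 0 else 4) - (3 - 2)) :: PRIM2(add)], D=∅>
[5] <S=[clo(λy. 5, ∅) :: 7], E=∅, C=[AP :: (λq. ((λy. y) -4)) :: AP :: ((if0 -1 then 0 else 4) - (3 - 2)) :: PRIM2(add)], D=∅>
[6] <S=∅, E={y↦7}, C=[5], D=[(∅, ∅, [(λq. ((λy. y) -4)) :: AP :: ((if0 -1 then 0 else 4) - (3 - 2)) :: PRIM2(add)])]>
[7] <S=[5], E={y↦7}, C=∅, D=[(∅, ∅, [(λq. ((λy. y) -4)) :: AP :: ((if0 -1 then 0 else 4) - (3 - 2)) :: PRIM2(add)])]>
[8] <S=[5], E=∅, C=[(λq. ((λy. y) -4)) :: AP :: ((if0 -1 then 0 else 4) - (3 - 2)) :: PRIM2(add)], D=∅>
[9] <S=[clo(λq. ((λy. y) -4), ∅) :: 5], E=∅, C=[AP :: ((if0 -1 then 0 else 4) - (3 - 2)) :: PRIM2(add)], D=∅>
[10] <S=∅, E={q↦5}, C=[((λy. y) -4)], D=[(∅, ∅, [((if0 -1 then 0 else 4) - (3 - 2)) :: PRIM2(add)])]>
[11] <S=∅, E={q↦5}, C=[-4 :: (λy. y) :: AP], D=[(∅, ∅, [((if0 -1 then 0 else 4) - (3 - 2)) :: PRIM2(add)])]>
[12] <S=[-4], E={q↦5}, C=[(λy. y) :: AP], D=[(∅, ∅, [((if0 -1 then 0 else 4) - (3 - 2)) :: PRIM2(add)])]>
[13] <S=[clo(λy. y, {q↦5}) :: -4], E={q↦5}, C=[AP], D=[(∅, ∅, [((if0 -1 then 0 else 4) - (3 - 2)) :: PRIM2(add)])]>
[14] <S=∅, E={y↦-4, q↦5}, C=[y], D=[(∅, {q↦5}, ∅) :: (∅, ∅, [((if0 -1 then 0 else 4) - (3 - 2)) :: PRIM2(add)])]>
[15] <S=[-4], E={y↦-4, q↦5}, C=∅, D=[(∅, {q↦5}, ∅) :: (∅, ∅, [((if0 -1 then 0 else 4) - (3 - 2)) :: PRIM2(add)])]>
[16] <S=[-4], E={q↦5}, C=∅, D=[(∅, ∅, [((if0 -1 then 0 else 4) - (3 - 2)) :: PRIM2(add)])]>
[17] <S=[-4], E=∅, C=[((if0 -1 then 0 else 4) - (3 - 2)) :: PRIM2(add)], D=∅>
[18] <S=[-4], E=∅, C=[(if0 -1 then 0 else 4) :: (3 - 2) :: PRIM2(sub) :: PRIM2(add)], D=∅>
[19] <S=[-4], E=∅, C=[-1 :: SEL :: (3 - 2) :: PRIM2(sub) :: PRIM2(add)], D=∅>
[20] <S=[-1 :: -4], E=∅, C=[SEL :: (3 - 2) :: PRIM2(sub) :: PRIM2(add)], D=∅>
[21] <S=[-4], E=∅, C=[4 :: (3 - 2) :: PRIM2(sub) :: PRIM2(add)], D=∅>
[22] <S=[4 :: -4], E=∅, C=[(3 - 2) :: PRIM2(sub) :: PRIM2(add)], D=∅>
[23] <S=[4 :: -4], E=∅, C=[3 :: 2 :: PRIM2(sub) :: PRIM2(sub) :: PRIM2(add)], D=∅>
[24] <S=[3 :: 4 :: -4], E=∅, C=[2 :: PRIM2(sub) :: PRIM2(sub) :: PRIM2(add)], D=∅>
[25] <S=[2 :: 3 :: 4 :: -4], E=∅, C=[PRIM2(sub) :: PRIM2(sub) :: PRIM2(add)], D=∅>
[26] <S=[1 :: 4 :: -4], E=∅, C=[PRIM2(sub) :: PRIM2(add)], D=∅>
[27] <S=[3 :: -4], E=∅, C=[PRIM2(add)], D=∅>
[28] <S=[-1], E=∅, C=∅, D=∅>
→ final value -1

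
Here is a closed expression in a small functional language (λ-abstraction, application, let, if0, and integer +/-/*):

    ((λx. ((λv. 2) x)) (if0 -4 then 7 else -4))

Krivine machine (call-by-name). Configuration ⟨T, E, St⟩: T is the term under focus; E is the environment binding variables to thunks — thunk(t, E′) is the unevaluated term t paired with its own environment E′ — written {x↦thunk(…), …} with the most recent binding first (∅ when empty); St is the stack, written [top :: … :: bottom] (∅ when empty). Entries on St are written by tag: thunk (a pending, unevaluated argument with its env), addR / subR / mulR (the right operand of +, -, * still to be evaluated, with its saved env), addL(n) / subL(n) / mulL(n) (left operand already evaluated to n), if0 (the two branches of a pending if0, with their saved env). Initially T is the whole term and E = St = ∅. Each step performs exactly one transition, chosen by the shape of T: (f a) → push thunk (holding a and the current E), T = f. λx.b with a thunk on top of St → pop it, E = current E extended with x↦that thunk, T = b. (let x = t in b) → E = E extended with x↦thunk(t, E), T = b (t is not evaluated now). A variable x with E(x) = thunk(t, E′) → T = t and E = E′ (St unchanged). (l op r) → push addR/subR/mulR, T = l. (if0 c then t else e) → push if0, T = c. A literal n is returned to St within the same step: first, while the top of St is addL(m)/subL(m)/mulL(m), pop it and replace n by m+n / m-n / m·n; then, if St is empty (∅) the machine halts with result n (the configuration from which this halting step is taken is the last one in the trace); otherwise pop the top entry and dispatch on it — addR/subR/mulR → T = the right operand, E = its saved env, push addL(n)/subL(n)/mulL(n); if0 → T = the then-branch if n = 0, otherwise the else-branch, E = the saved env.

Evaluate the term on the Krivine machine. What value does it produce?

0. <T=((λx. ((λv. 2) x)) (if0 -4 then 7 else -4)), E=∅, St=∅>
1. <T=(λx. ((λv. 2) x)), E=∅, St=[thunk]>
2. <T=((λv. 2) x), E={x↦thunk((if0 -4 then 7 else -4), ∅)}, St=∅>
3. <T=(λv. 2), E={x↦thunk((if0 -4 then 7 else -4), ∅)}, St=[thunk]>
4. <T=2, E={v↦thunk(x, {x↦thunk((if0 -4 then 7 else -4), ∅)}), x↦thunk((if0 -4 then 7 else -4), ∅)}, St=∅>
→ final value 2

Answer: 2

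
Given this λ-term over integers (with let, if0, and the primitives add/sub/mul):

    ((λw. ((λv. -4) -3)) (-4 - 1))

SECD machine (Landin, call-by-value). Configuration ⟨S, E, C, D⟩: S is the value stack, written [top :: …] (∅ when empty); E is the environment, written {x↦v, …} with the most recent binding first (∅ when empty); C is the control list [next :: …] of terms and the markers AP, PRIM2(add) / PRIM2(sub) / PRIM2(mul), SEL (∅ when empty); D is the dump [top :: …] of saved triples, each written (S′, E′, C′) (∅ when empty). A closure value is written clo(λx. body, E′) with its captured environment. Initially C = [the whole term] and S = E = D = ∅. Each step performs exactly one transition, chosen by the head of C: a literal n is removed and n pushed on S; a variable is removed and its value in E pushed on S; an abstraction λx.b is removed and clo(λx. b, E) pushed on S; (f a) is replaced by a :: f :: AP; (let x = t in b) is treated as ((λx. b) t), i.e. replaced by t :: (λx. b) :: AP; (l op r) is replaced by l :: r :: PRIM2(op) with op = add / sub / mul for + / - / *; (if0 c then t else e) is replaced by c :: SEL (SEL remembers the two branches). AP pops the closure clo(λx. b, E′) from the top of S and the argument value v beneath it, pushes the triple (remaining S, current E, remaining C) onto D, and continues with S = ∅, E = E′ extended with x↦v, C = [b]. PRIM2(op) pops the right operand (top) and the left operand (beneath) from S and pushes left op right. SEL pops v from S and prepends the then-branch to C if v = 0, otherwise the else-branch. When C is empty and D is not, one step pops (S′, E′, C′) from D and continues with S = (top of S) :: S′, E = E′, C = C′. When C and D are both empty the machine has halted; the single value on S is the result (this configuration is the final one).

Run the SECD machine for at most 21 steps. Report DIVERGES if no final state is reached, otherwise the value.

t=0: <S=∅, E=∅, C=[((λw. ((λv. -4) -3)) (-4 - 1))], D=∅>
t=1: <S=∅, E=∅, C=[(-4 - 1) :: (λw. ((λv. -4) -3)) :: AP], D=∅>
t=2: <S=∅, E=∅, C=[-4 :: 1 :: PRIM2(sub) :: (λw. ((λv. -4) -3)) :: AP], D=∅>
t=3: <S=[-4], E=∅, C=[1 :: PRIM2(sub) :: (λw. ((λv. -4) -3)) :: AP], D=∅>
t=4: <S=[1 :: -4], E=∅, C=[PRIM2(sub) :: (λw. ((λv. -4) -3)) :: AP], D=∅>
t=5: <S=[-5], E=∅, C=[(λw. ((λv. -4) -3)) :: AP], D=∅>
t=6: <S=[clo(λw. ((λv. -4) -3), ∅) :: -5], E=∅, C=[AP], D=∅>
t=7: <S=∅, E={w↦-5}, C=[((λv. -4) -3)], D=[(∅, ∅, ∅)]>
t=8: <S=∅, E={w↦-5}, C=[-3 :: (λv. -4) :: AP], D=[(∅, ∅, ∅)]>
t=9: <S=[-3], E={w↦-5}, C=[(λv. -4) :: AP], D=[(∅, ∅, ∅)]>
t=10: <S=[clo(λv. -4, {w↦-5}) :: -3], E={w↦-5}, C=[AP], D=[(∅, ∅, ∅)]>
t=11: <S=∅, E={v↦-3, w↦-5}, C=[-4], D=[(∅, {w↦-5}, ∅) :: (∅, ∅, ∅)]>
t=12: <S=[-4], E={v↦-3, w↦-5}, C=∅, D=[(∅, {w↦-5}, ∅) :: (∅, ∅, ∅)]>
t=13: <S=[-4], E={w↦-5}, C=∅, D=[(∅, ∅, ∅)]>
t=14: <S=[-4], E=∅, C=∅, D=∅>
→ final value -4

Answer: -4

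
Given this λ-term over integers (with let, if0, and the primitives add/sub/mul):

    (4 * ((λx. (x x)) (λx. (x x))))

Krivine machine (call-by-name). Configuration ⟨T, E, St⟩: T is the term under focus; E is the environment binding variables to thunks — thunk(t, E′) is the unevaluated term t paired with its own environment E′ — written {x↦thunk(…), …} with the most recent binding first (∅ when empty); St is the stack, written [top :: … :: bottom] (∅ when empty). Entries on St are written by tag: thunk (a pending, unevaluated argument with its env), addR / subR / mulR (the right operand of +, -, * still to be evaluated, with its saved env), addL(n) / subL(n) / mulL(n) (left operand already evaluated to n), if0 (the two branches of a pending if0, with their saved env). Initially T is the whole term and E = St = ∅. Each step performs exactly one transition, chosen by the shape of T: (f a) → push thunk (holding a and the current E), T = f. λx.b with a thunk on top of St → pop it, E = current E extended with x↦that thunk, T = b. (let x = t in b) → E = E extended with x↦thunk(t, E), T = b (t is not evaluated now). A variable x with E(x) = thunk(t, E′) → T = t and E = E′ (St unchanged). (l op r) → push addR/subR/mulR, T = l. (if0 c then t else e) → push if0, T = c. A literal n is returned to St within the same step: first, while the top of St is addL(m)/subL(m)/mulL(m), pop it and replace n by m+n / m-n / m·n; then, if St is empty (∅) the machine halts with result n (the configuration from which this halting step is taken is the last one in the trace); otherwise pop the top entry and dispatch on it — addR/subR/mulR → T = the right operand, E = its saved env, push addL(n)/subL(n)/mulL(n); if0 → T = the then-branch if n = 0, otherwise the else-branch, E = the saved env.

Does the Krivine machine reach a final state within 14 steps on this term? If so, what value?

0. [T=(4 * ((λx. (x x)) (λx. (x x)))) | E=∅ | St=∅]
1. [T=4 | E=∅ | St=[mulR]]
2. [T=((λx. (x x)) (λx. (x x))) | E=∅ | St=[mulL(4)]]
3. [T=(λx. (x x)) | E=∅ | St=[thunk :: mulL(4)]]
4. [T=(x x) | E={x↦thunk((λx. (x x)), ∅)} | St=[mulL(4)]]
5. [T=x | E={x↦thunk((λx. (x x)), ∅)} | St=[thunk :: mulL(4)]]
6. [T=(λx. (x x)) | E=∅ | St=[thunk :: mulL(4)]]
7. [T=(x x) | E={x↦thunk(x, {x↦thunk((λx. (x x)), ∅)})} | St=[mulL(4)]]
8. [T=x | E={x↦thunk(x, {x↦thunk((λx. (x x)), ∅)})} | St=[thunk :: mulL(4)]]
9. [T=x | E={x↦thunk((λx. (x x)), ∅)} | St=[thunk :: mulL(4)]]
10. [T=(λx. (x x)) | E=∅ | St=[thunk :: mulL(4)]]
11. [T=(x x) | E={x↦thunk(x, {x↦thunk(x, {x↦thunk((λx. (x x)), ∅)})})} | St=[mulL(4)]]
12. [T=x | E={x↦thunk(x, {x↦thunk(x, {x↦thunk((λx. (x x)), ∅)})})} | St=[thunk :: mulL(4)]]
13. [T=x | E={x↦thunk(x, {x↦thunk((λx. (x x)), ∅)})} | St=[thunk :: mulL(4)]]
14. [T=x | E={x↦thunk((λx. (x x)), ∅)} | St=[thunk :: mulL(4)]]
→ 14 transitions taken and the configuration is still not final: no result within 14 steps

Answer: DIVERGES (no final state within 14 steps)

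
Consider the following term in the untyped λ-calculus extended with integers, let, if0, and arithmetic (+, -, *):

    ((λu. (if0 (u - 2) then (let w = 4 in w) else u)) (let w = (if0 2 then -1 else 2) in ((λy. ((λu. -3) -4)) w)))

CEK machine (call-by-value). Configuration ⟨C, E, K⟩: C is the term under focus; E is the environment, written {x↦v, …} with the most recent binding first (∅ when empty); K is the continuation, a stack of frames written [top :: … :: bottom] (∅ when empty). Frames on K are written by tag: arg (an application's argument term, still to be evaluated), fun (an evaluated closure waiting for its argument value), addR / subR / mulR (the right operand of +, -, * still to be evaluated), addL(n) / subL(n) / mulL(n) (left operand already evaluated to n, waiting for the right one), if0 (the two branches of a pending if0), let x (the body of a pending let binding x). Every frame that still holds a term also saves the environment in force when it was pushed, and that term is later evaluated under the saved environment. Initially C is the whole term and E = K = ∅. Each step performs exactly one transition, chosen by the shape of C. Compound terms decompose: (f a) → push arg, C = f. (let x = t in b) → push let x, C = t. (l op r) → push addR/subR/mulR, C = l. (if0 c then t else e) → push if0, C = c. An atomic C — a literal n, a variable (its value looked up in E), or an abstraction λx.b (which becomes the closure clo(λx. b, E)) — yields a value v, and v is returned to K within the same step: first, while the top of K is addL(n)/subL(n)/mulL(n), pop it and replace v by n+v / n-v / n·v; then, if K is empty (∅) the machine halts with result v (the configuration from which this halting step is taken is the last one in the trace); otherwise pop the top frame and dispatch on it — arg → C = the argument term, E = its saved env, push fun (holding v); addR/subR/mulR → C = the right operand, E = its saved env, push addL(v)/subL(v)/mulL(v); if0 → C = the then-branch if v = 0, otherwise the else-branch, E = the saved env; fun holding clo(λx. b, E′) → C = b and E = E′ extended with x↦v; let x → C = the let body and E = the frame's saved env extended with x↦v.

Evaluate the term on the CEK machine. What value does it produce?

0. <C=((λu. (if0 (u - 2) then (let w = 4 in w) else u)) (let w = (if0 2 then -1 else 2) in ((λy. ((λu. -3) -4)) w))), E=∅, K=∅>
1. <C=(λu. (if0 (u - 2) then (let w = 4 in w) else u)), E=∅, K=[arg]>
2. <C=(let w = (if0 2 then -1 else 2) in ((λy. ((λu. -3) -4)) w)), E=∅, K=[fun]>
3. <C=(if0 2 then -1 else 2), E=∅, K=[let w :: fun]>
4. <C=2, E=∅, K=[if0 :: let w :: fun]>
5. <C=2, E=∅, K=[let w :: fun]>
6. <C=((λy. ((λu. -3) -4)) w), E={w↦2}, K=[fun]>
7. <C=(λy. ((λu. -3) -4)), E={w↦2}, K=[arg :: fun]>
8. <C=w, E={w↦2}, K=[fun :: fun]>
9. <C=((λu. -3) -4), E={y↦2, w↦2}, K=[fun]>
10. <C=(λu. -3), E={y↦2, w↦2}, K=[arg :: fun]>
11. <C=-4, E={y↦2, w↦2}, K=[fun :: fun]>
12. <C=-3, E={u↦-4, y↦2, w↦2}, K=[fun]>
13. <C=(if0 (u - 2) then (let w = 4 in w) else u), E={u↦-3}, K=∅>
14. <C=(u - 2), E={u↦-3}, K=[if0]>
15. <C=u, E={u↦-3}, K=[subR :: if0]>
16. <C=2, E={u↦-3}, K=[subL(-3) :: if0]>
17. <C=u, E={u↦-3}, K=∅>
→ final value -3

Answer: -3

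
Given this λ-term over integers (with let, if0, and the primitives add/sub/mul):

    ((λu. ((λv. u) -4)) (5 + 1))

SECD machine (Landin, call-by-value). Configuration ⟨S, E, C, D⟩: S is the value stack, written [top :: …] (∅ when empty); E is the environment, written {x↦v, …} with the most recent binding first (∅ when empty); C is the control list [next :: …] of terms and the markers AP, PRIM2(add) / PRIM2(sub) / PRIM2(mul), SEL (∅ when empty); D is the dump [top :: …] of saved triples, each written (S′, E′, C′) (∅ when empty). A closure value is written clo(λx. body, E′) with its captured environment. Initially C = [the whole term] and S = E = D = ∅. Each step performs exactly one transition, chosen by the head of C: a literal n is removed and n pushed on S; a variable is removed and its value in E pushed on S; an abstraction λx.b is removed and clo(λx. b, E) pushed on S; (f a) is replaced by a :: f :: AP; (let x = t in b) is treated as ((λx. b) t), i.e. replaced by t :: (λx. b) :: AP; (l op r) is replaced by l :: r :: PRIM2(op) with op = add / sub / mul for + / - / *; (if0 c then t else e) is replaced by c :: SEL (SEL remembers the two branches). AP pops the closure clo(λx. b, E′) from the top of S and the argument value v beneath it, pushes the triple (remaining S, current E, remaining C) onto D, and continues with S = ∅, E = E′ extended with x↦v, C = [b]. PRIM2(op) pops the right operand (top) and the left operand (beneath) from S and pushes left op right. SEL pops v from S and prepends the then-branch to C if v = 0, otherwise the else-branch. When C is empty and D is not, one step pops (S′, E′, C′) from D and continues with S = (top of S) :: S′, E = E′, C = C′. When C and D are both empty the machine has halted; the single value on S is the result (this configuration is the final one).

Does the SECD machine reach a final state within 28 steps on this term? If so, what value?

0. [S=∅ | E=∅ | C=[((λu. ((λv. u) -4)) (5 + 1))] | D=∅]
1. [S=∅ | E=∅ | C=[(5 + 1) :: (λu. ((λv. u) -4)) :: AP] | D=∅]
2. [S=∅ | E=∅ | C=[5 :: 1 :: PRIM2(add) :: (λu. ((λv. u) -4)) :: AP] | D=∅]
3. [S=[5] | E=∅ | C=[1 :: PRIM2(add) :: (λu. ((λv. u) -4)) :: AP] | D=∅]
4. [S=[1 :: 5] | E=∅ | C=[PRIM2(add) :: (λu. ((λv. u) -4)) :: AP] | D=∅]
5. [S=[6] | E=∅ | C=[(λu. ((λv. u) -4)) :: AP] | D=∅]
6. [S=[clo(λu. ((λv. u) -4), ∅) :: 6] | E=∅ | C=[AP] | D=∅]
7. [S=∅ | E={u↦6} | C=[((λv. u) -4)] | D=[(∅, ∅, ∅)]]
8. [S=∅ | E={u↦6} | C=[-4 :: (λv. u) :: AP] | D=[(∅, ∅, ∅)]]
9. [S=[-4] | E={u↦6} | C=[(λv. u) :: AP] | D=[(∅, ∅, ∅)]]
10. [S=[clo(λv. u, {u↦6}) :: -4] | E={u↦6} | C=[AP] | D=[(∅, ∅, ∅)]]
11. [S=∅ | E={v↦-4, u↦6} | C=[u] | D=[(∅, {u↦6}, ∅) :: (∅, ∅, ∅)]]
12. [S=[6] | E={v↦-4, u↦6} | C=∅ | D=[(∅, {u↦6}, ∅) :: (∅, ∅, ∅)]]
13. [S=[6] | E={u↦6} | C=∅ | D=[(∅, ∅, ∅)]]
14. [S=[6] | E=∅ | C=∅ | D=∅]
→ final value 6

Answer: 6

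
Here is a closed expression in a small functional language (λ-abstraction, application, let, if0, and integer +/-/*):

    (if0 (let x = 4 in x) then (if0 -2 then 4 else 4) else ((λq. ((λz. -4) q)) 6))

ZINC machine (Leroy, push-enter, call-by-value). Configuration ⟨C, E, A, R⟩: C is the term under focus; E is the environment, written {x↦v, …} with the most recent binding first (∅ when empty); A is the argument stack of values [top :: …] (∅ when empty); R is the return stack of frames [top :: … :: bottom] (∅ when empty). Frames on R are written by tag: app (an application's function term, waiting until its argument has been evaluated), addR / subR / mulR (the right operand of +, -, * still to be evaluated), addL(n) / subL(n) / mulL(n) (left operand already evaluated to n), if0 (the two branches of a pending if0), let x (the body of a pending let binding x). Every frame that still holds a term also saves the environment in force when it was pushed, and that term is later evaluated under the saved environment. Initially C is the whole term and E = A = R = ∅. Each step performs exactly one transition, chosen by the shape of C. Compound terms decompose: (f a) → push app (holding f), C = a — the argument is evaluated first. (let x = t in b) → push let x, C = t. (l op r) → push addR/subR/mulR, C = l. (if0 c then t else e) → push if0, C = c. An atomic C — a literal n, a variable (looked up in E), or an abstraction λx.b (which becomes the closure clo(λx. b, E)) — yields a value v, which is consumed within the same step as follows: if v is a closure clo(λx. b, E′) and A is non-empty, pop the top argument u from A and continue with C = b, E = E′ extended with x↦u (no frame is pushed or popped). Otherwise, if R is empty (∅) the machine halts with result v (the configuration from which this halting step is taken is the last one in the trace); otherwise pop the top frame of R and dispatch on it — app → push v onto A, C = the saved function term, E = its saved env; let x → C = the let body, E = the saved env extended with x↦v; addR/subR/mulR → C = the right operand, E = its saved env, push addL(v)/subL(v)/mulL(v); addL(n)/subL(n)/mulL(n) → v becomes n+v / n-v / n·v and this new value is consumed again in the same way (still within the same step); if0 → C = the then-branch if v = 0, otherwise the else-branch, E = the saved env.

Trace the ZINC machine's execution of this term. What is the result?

t=0: ⟨C=(if0 (let x = 4 in x) then (if0 -2 then 4 else 4) else ((λq. ((λz. -4) q)) 6)); E=∅; A=∅; R=∅⟩
t=1: ⟨C=(let x = 4 in x); E=∅; A=∅; R=[if0]⟩
t=2: ⟨C=4; E=∅; A=∅; R=[let x :: if0]⟩
t=3: ⟨C=x; E={x↦4}; A=∅; R=[if0]⟩
t=4: ⟨C=((λq. ((λz. -4) q)) 6); E=∅; A=∅; R=∅⟩
t=5: ⟨C=6; E=∅; A=∅; R=[app]⟩
t=6: ⟨C=(λq. ((λz. -4) q)); E=∅; A=[6]; R=∅⟩
t=7: ⟨C=((λz. -4) q); E={q↦6}; A=∅; R=∅⟩
t=8: ⟨C=q; E={q↦6}; A=∅; R=[app]⟩
t=9: ⟨C=(λz. -4); E={q↦6}; A=[6]; R=∅⟩
t=10: ⟨C=-4; E={z↦6, q↦6}; A=∅; R=∅⟩
→ final value -4

Answer: -4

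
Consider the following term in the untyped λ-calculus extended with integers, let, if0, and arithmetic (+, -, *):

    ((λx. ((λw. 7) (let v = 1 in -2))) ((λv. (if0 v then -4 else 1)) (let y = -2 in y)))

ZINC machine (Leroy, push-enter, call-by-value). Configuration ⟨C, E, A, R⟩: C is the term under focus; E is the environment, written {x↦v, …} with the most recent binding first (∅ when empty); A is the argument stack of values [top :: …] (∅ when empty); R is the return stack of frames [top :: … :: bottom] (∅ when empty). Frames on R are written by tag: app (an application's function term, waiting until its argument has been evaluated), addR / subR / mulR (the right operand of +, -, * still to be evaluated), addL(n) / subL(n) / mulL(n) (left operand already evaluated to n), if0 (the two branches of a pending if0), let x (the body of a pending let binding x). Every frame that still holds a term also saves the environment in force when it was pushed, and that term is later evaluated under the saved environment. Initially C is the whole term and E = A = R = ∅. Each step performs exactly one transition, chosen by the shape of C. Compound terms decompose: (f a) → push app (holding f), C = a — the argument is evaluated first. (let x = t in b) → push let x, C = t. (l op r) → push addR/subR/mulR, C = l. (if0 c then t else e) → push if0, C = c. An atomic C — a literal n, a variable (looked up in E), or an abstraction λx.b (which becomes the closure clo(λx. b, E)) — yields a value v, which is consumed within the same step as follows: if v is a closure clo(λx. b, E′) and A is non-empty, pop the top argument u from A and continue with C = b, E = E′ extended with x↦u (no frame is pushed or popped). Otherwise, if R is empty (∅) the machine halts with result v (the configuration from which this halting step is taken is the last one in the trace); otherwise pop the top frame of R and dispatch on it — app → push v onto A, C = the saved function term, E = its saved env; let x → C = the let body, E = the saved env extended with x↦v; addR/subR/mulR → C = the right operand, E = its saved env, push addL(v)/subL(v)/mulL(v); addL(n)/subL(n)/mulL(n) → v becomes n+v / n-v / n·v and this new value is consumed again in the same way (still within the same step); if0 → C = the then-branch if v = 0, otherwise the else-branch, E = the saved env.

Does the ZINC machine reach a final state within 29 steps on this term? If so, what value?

t=0: <C=((λx. ((λw. 7) (let v = 1 in -2))) ((λv. (if0 v then -4 else 1)) (let y = -2 in y))), E=∅, A=∅, R=∅>
t=1: <C=((λv. (if0 v then -4 else 1)) (let y = -2 in y)), E=∅, A=∅, R=[app]>
t=2: <C=(let y = -2 in y), E=∅, A=∅, R=[app :: app]>
t=3: <C=-2, E=∅, A=∅, R=[let y :: app :: app]>
t=4: <C=y, E={y↦-2}, A=∅, R=[app :: app]>
t=5: <C=(λv. (if0 v then -4 else 1)), E=∅, A=[-2], R=[app]>
t=6: <C=(if0 v then -4 else 1), E={v↦-2}, A=∅, R=[app]>
t=7: <C=v, E={v↦-2}, A=∅, R=[if0 :: app]>
t=8: <C=1, E={v↦-2}, A=∅, R=[app]>
t=9: <C=(λx. ((λw. 7) (let v = 1 in -2))), E=∅, A=[1], R=∅>
t=10: <C=((λw. 7) (let v = 1 in -2)), E={x↦1}, A=∅, R=∅>
t=11: <C=(let v = 1 in -2), E={x↦1}, A=∅, R=[app]>
t=12: <C=1, E={x↦1}, A=∅, R=[let v :: app]>
t=13: <C=-2, E={v↦1, x↦1}, A=∅, R=[app]>
t=14: <C=(λw. 7), E={x↦1}, A=[-2], R=∅>
t=15: <C=7, E={w↦-2, x↦1}, A=∅, R=∅>
→ final value 7

Answer: 7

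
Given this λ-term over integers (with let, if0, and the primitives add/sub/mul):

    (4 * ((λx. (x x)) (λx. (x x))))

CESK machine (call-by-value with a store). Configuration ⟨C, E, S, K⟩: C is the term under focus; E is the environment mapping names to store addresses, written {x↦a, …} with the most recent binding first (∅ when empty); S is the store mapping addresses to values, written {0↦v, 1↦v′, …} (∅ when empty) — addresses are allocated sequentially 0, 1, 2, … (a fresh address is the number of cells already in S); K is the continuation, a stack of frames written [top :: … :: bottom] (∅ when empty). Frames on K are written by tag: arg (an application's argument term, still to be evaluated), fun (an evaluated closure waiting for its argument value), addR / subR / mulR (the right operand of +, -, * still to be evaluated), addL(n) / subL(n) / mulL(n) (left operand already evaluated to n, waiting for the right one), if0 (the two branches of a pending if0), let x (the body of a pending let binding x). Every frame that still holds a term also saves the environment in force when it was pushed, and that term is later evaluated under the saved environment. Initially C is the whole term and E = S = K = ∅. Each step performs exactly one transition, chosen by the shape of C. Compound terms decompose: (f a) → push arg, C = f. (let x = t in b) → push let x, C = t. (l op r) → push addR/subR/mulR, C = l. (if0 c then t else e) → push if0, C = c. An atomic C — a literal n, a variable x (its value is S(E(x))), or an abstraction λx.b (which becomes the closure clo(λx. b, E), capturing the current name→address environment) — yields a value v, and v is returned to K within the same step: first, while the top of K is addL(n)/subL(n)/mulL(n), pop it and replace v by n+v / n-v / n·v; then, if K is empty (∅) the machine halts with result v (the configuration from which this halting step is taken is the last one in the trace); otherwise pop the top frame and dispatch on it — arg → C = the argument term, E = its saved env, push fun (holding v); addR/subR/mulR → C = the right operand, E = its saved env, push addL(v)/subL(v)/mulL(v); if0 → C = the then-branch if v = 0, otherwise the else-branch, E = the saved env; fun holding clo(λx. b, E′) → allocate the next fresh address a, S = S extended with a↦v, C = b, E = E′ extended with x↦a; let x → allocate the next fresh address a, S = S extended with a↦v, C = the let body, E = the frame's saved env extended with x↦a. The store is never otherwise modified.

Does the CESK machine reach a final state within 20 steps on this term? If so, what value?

Answer: DIVERGES (no final state within 20 steps)

Derivation:
0. <C=(4 * ((λx. (x x)) (λx. (x x)))), E=∅, S=∅, K=∅>
1. <C=4, E=∅, S=∅, K=[mulR]>
2. <C=((λx. (x x)) (λx. (x x))), E=∅, S=∅, K=[mulL(4)]>
3. <C=(λx. (x x)), E=∅, S=∅, K=[arg :: mulL(4)]>
4. <C=(λx. (x x)), E=∅, S=∅, K=[fun :: mulL(4)]>
5. <C=(x x), E={x↦0}, S={0↦clo(λx. (x x), ∅)}, K=[mulL(4)]>
6. <C=x, E={x↦0}, S={0↦clo(λx. (x x), ∅)}, K=[arg :: mulL(4)]>
7. <C=x, E={x↦0}, S={0↦clo(λx. (x x), ∅)}, K=[fun :: mulL(4)]>
8. <C=(x x), E={x↦1}, S={0↦clo(λx. (x x), ∅), 1↦clo(λx. (x x), ∅)}, K=[mulL(4)]>
9. <C=x, E={x↦1}, S={0↦clo(λx. (x x), ∅), 1↦clo(λx. (x x), ∅)}, K=[arg :: mulL(4)]>
10. <C=x, E={x↦1}, S={0↦clo(λx. (x x), ∅), 1↦clo(λx. (x x), ∅)}, K=[fun :: mulL(4)]>
11. <C=(x x), E={x↦2}, S={0↦clo(λx. (x x), ∅), 1↦clo(λx. (x x), ∅), 2↦clo(λx. (x x), ∅)}, K=[mulL(4)]>
12. <C=x, E={x↦2}, S={0↦clo(λx. (x x), ∅), 1↦clo(λx. (x x), ∅), 2↦clo(λx. (x x), ∅)}, K=[arg :: mulL(4)]>
13. <C=x, E={x↦2}, S={0↦clo(λx. (x x), ∅), 1↦clo(λx. (x x), ∅), 2↦clo(λx. (x x), ∅)}, K=[fun :: mulL(4)]>
14. <C=(x x), E={x↦3}, S={0↦clo(λx. (x x), ∅), 1↦clo(λx. (x x), ∅), 2↦clo(λx. (x x), ∅), 3↦clo(λx. (x x), ∅)}, K=[mulL(4)]>
15. <C=x, E={x↦3}, S={0↦clo(λx. (x x), ∅), 1↦clo(λx. (x x), ∅), 2↦clo(λx. (x x), ∅), 3↦clo(λx. (x x), ∅)}, K=[arg :: mulL(4)]>
16. <C=x, E={x↦3}, S={0↦clo(λx. (x x), ∅), 1↦clo(λx. (x x), ∅), 2↦clo(λx. (x x), ∅), 3↦clo(λx. (x x), ∅)}, K=[fun :: mulL(4)]>
17. <C=(x x), E={x↦4}, S={0↦clo(λx. (x x), ∅), 1↦clo(λx. (x x), ∅), 2↦clo(λx. (x x), ∅), 3↦clo(λx. (x x), ∅), 4↦clo(λx. (x x), ∅)}, K=[mulL(4)]>
18. <C=x, E={x↦4}, S={0↦clo(λx. (x x), ∅), 1↦clo(λx. (x x), ∅), 2↦clo(λx. (x x), ∅), 3↦clo(λx. (x x), ∅), 4↦clo(λx. (x x), ∅)}, K=[arg :: mulL(4)]>
19. <C=x, E={x↦4}, S={0↦clo(λx. (x x), ∅), 1↦clo(λx. (x x), ∅), 2↦clo(λx. (x x), ∅), 3↦clo(λx. (x x), ∅), 4↦clo(λx. (x x), ∅)}, K=[fun :: mulL(4)]>
20. <C=(x x), E={x↦5}, S={0↦clo(λx. (x x), ∅), 1↦clo(λx. (x x), ∅), 2↦clo(λx. (x x), ∅), 3↦clo(λx. (x x), ∅), 4↦clo(λx. (x x), ∅), 5↦clo(λx. (x x), ∅)}, K=[mulL(4)]>
→ 20 transitions taken and the configuration is still not final: no result within 20 steps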